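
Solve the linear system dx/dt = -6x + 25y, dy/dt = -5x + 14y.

Coefficient matrix A = [[-6, 25], [-5, 14]].
Characteristic polynomial det(A - λI) = λ^2 - 8λ + 41 = 0.
Eigenvalues λ = 4 ± 5i (complex conjugate pair).
For λ=4+5i: an eigenvector is (2,1) - i(1,0) = (2 - i, 1).
A real fundamental pair from Re and Im of e^((4+5i)t)v: X_1 = e^(4t)(cos(5t)·(2,1) + sin(5t)·(1,0)), X_2 = e^(4t)(sin(5t)·(2,1) - cos(5t)·(1,0)).
General solution: C_1X_1 + C_2X_2.

x(t) = C_1e^(4t)sin(5t) + 2C_1e^(4t)cos(5t) + 2C_2e^(4t)sin(5t) - C_2e^(4t)cos(5t), y(t) = C_1e^(4t)cos(5t) + C_2e^(4t)sin(5t)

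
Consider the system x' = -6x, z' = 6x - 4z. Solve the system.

Coefficient matrix A = [[-6, 0], [6, -4]].
Characteristic polynomial det(A - λI) = λ^2 + 10λ + 24 = 0.
Eigenvalues λ = -4, -6.
For λ=-4: (A-λI) row 1 is [-2, 0], so an eigenvector is (0, 1).
For λ=-6: (A-λI) row 2 is [6, 2], so an eigenvector is (-1, 3).
General solution: C_1e^(-4t)(0,1) + C_2e^(-6t)(-1,3).

x(t) = -C_2e^(-6t), z(t) = C_1e^(-4t) + 3C_2e^(-6t)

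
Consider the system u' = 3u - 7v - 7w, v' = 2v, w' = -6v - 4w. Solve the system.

Coefficient matrix A = [[3, -7, -7], [0, 2, 0], [0, -6, -4]].
det(A - λI) = 0 gives eigenvalues λ = 2, -4, 3.
For λ=2: eigenvector (0,-1,1).
For λ=-4: eigenvector (1,0,1).
For λ=3: eigenvector (1,0,0).
General solution: K_1e^(2t)(0,-1,1) + K_2e^(-4t)(1,0,1) + K_3e^(3t)(1,0,0).

u(t) = K_2e^(-4t) + K_3e^(3t), v(t) = -K_1e^(2t), w(t) = K_1e^(2t) + K_2e^(-4t)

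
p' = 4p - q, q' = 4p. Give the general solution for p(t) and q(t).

Coefficient matrix A = [[4, -1], [4, 0]].
Characteristic polynomial det(A - λI) = λ^2 - 4λ + 4 = 0.
Single eigenvalue λ = 2 with algebraic multiplicity 2.
Eigenvector v = (1,2); generalized eigenvector w with (A-λI)w=v is (-1,-3).
General solution: e^(2t)[K_1·v + K_2·(t·v + w)].

p(t) = K_1e^(2t) + K_2te^(2t) - K_2e^(2t), q(t) = 2K_1e^(2t) + 2K_2te^(2t) - 3K_2e^(2t)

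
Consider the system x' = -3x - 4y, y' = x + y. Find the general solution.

Coefficient matrix A = [[-3, -4], [1, 1]].
Characteristic polynomial det(A - λI) = λ^2 + 2λ + 1 = 0.
Single eigenvalue λ = -1 with algebraic multiplicity 2.
Eigenvector v = (2,-1); generalized eigenvector w with (A-λI)w=v is (1,-1).
General solution: e^(-t)[C_1·v + C_2·(t·v + w)].

x(t) = 2C_1e^(-t) + 2C_2te^(-t) + C_2e^(-t), y(t) = -C_1e^(-t) - C_2te^(-t) - C_2e^(-t)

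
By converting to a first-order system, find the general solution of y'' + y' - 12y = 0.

y(t) = K_1e^(-4t) + K_2e^(3t)

Let x_1 = y, x_2 = y'. Then x_1' = x_2 and x_2' = 12x_1 - x_2.
A = [[0,1],[12,-1]]; det(A-λI) = λ^2 + λ - 12.
Eigenvalues λ = -4, 3 with eigenvectors (1,-4), (1,3).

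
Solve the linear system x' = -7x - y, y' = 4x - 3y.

Coefficient matrix A = [[-7, -1], [4, -3]].
Characteristic polynomial det(A - λI) = λ^2 + 10λ + 25 = 0.
Single eigenvalue λ = -5 with algebraic multiplicity 2.
Eigenvector v = (-1,2); generalized eigenvector w with (A-λI)w=v is (0,1).
General solution: e^(-5t)[C_1·v + C_2·(t·v + w)].

x(t) = -C_1e^(-5t) - C_2te^(-5t), y(t) = 2C_1e^(-5t) + 2C_2te^(-5t) + C_2e^(-5t)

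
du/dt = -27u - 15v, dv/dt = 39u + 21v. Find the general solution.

Coefficient matrix A = [[-27, -15], [39, 21]].
Characteristic polynomial det(A - λI) = λ^2 + 6λ + 18 = 0.
Eigenvalues λ = -3 ± 3i (complex conjugate pair).
For λ=-3+3i: an eigenvector is (-1,2) - i(-2,3) = (-1 + 2i, 2 - 3i).
A real fundamental pair from Re and Im of e^((-3+3i)t)v: X_1 = e^(-3t)(cos(3t)·(-1,2) + sin(3t)·(-2,3)), X_2 = e^(-3t)(sin(3t)·(-1,2) - cos(3t)·(-2,3)).
General solution: K_1X_1 + K_2X_2.

u(t) = -2K_1e^(-3t)sin(3t) - K_1e^(-3t)cos(3t) - K_2e^(-3t)sin(3t) + 2K_2e^(-3t)cos(3t), v(t) = 3K_1e^(-3t)sin(3t) + 2K_1e^(-3t)cos(3t) + 2K_2e^(-3t)sin(3t) - 3K_2e^(-3t)cos(3t)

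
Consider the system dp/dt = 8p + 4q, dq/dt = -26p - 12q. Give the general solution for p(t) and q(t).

p(t) = K_1e^(-2t)sin(2t) - K_1e^(-2t)cos(2t) - K_2e^(-2t)sin(2t) - K_2e^(-2t)cos(2t), q(t) = -2K_1e^(-2t)sin(2t) + 3K_1e^(-2t)cos(2t) + 3K_2e^(-2t)sin(2t) + 2K_2e^(-2t)cos(2t)

Coefficient matrix A = [[8, 4], [-26, -12]].
Characteristic polynomial det(A - λI) = λ^2 + 4λ + 8 = 0.
Eigenvalues λ = -2 ± 2i (complex conjugate pair).
For λ=-2+2i: an eigenvector is (-1,3) - i(1,-2) = (-1 - i, 3 + 2i).
A real fundamental pair from Re and Im of e^((-2+2i)t)v: X_1 = e^(-2t)(cos(2t)·(-1,3) + sin(2t)·(1,-2)), X_2 = e^(-2t)(sin(2t)·(-1,3) - cos(2t)·(1,-2)).
General solution: K_1X_1 + K_2X_2.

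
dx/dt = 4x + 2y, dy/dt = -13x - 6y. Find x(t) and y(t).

Coefficient matrix A = [[4, 2], [-13, -6]].
Characteristic polynomial det(A - λI) = λ^2 + 2λ + 2 = 0.
Eigenvalues λ = -1 ± i (complex conjugate pair).
For λ=-1+i: an eigenvector is (1,-2) - i(1,-3) = (1 - i, -2 + 3i).
A real fundamental pair from Re and Im of e^((-1+i)t)v: X_1 = e^(-t)(cos(t)·(1,-2) + sin(t)·(1,-3)), X_2 = e^(-t)(sin(t)·(1,-2) - cos(t)·(1,-3)).
General solution: c_1X_1 + c_2X_2.

x(t) = c_1e^(-t)sin(t) + c_1e^(-t)cos(t) + c_2e^(-t)sin(t) - c_2e^(-t)cos(t), y(t) = -3c_1e^(-t)sin(t) - 2c_1e^(-t)cos(t) - 2c_2e^(-t)sin(t) + 3c_2e^(-t)cos(t)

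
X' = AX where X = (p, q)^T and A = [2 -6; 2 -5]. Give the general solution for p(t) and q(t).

Coefficient matrix A = [[2, -6], [2, -5]].
Characteristic polynomial det(A - λI) = λ^2 + 3λ + 2 = 0.
Eigenvalues λ = -2, -1.
For λ=-2: (A-λI) row 1 is [4, -6], so an eigenvector is (3, 2).
For λ=-1: (A-λI) row 1 is [3, -6], so an eigenvector is (2, 1).
General solution: K_1e^(-2t)(3,2) + K_2e^(-t)(2,1).

p(t) = 3K_1e^(-2t) + 2K_2e^(-t), q(t) = 2K_1e^(-2t) + K_2e^(-t)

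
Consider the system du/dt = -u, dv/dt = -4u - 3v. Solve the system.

Coefficient matrix A = [[-1, 0], [-4, -3]].
Characteristic polynomial det(A - λI) = λ^2 + 4λ + 3 = 0.
Eigenvalues λ = -3, -1.
For λ=-3: (A-λI) row 1 is [2, 0], so an eigenvector is (0, 1).
For λ=-1: (A-λI) row 2 is [-4, -2], so an eigenvector is (1, -2).
General solution: c_1e^(-3t)(0,1) + c_2e^(-t)(1,-2).

u(t) = c_2e^(-t), v(t) = c_1e^(-3t) - 2c_2e^(-t)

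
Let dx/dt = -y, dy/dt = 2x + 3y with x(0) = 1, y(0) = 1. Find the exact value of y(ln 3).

27

A = [[0,-1],[2,3]]; eigenvalues λ = 2, 1.
Eigenvectors: (1,-2) for λ=2, (-1,1) for λ=1.
From the initial condition, c_1 = -2, c_2 = -3.
y(ln 3) = (-2)(3^2)(-2) + (-3)(3^1)(1) = 27.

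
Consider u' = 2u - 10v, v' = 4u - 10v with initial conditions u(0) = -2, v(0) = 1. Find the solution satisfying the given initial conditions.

u(t) = -11e^(-4t)sin(2t) - 2e^(-4t)cos(2t), v(t) = -7e^(-4t)sin(2t) + e^(-4t)cos(2t)

Coefficient matrix A = [[2, -10], [4, -10]].
Characteristic polynomial det(A - λI) = λ^2 + 8λ + 20 = 0.
Eigenvalues λ = -4 ± 2i (complex conjugate pair).
For λ=-4+2i: an eigenvector is (1,1) - i(-2,-1) = (1 + 2i, 1 + i).
A real fundamental pair from Re and Im of e^((-4+2i)t)v: X_1 = e^(-4t)(cos(2t)·(1,1) + sin(2t)·(-2,-1)), X_2 = e^(-4t)(sin(2t)·(1,1) - cos(2t)·(-2,-1)).
General solution: c_1X_1 + c_2X_2.
Applying u(0)=-2, v(0)=1 gives c_1=4, c_2=-3.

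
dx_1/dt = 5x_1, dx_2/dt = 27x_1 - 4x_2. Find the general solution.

Coefficient matrix A = [[5, 0], [27, -4]].
Characteristic polynomial det(A - λI) = λ^2 - λ - 20 = 0.
Eigenvalues λ = 5, -4.
For λ=5: (A-λI) row 2 is [27, -9], so an eigenvector is (1, 3).
For λ=-4: (A-λI) row 1 is [9, 0], so an eigenvector is (0, 1).
General solution: c_1e^(5t)(1,3) + c_2e^(-4t)(0,1).

x_1(t) = c_1e^(5t), x_2(t) = 3c_1e^(5t) + c_2e^(-4t)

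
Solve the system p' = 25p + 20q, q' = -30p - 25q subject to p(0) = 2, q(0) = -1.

p(t) = 4e^(5t) - 2e^(-5t), q(t) = -4e^(5t) + 3e^(-5t)

Coefficient matrix A = [[25, 20], [-30, -25]].
Characteristic polynomial det(A - λI) = λ^2 - 25 = 0.
Eigenvalues λ = -5, 5.
For λ=-5: (A-λI) row 1 is [30, 20], so an eigenvector is (-2, 3).
For λ=5: (A-λI) row 1 is [20, 20], so an eigenvector is (1, -1).
General solution: c_1e^(-5t)(-2,3) + c_2e^(5t)(1,-1).
Applying p(0)=2, q(0)=-1 gives c_1=1, c_2=4.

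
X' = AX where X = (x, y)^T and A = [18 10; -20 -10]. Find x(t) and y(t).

Coefficient matrix A = [[18, 10], [-20, -10]].
Characteristic polynomial det(A - λI) = λ^2 - 8λ + 20 = 0.
Eigenvalues λ = 4 ± 2i (complex conjugate pair).
For λ=4+2i: an eigenvector is (2,-3) - i(-1,1) = (2 + i, -3 - i).
A real fundamental pair from Re and Im of e^((4+2i)t)v: X_1 = e^(4t)(cos(2t)·(2,-3) + sin(2t)·(-1,1)), X_2 = e^(4t)(sin(2t)·(2,-3) - cos(2t)·(-1,1)).
General solution: K_1X_1 + K_2X_2.

x(t) = -K_1e^(4t)sin(2t) + 2K_1e^(4t)cos(2t) + 2K_2e^(4t)sin(2t) + K_2e^(4t)cos(2t), y(t) = K_1e^(4t)sin(2t) - 3K_1e^(4t)cos(2t) - 3K_2e^(4t)sin(2t) - K_2e^(4t)cos(2t)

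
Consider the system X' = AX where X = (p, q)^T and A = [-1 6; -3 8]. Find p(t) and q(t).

p(t) = K_1e^(5t) - 2K_2e^(2t), q(t) = K_1e^(5t) - K_2e^(2t)

Coefficient matrix A = [[-1, 6], [-3, 8]].
Characteristic polynomial det(A - λI) = λ^2 - 7λ + 10 = 0.
Eigenvalues λ = 5, 2.
For λ=5: (A-λI) row 1 is [-6, 6], so an eigenvector is (1, 1).
For λ=2: (A-λI) row 1 is [-3, 6], so an eigenvector is (-2, -1).
General solution: K_1e^(5t)(1,1) + K_2e^(2t)(-2,-1).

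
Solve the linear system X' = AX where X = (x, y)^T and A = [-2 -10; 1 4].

x(t) = -C_1e^(t)sin(t) - 3C_1e^(t)cos(t) - 3C_2e^(t)sin(t) + C_2e^(t)cos(t), y(t) = C_1e^(t)cos(t) + C_2e^(t)sin(t)

Coefficient matrix A = [[-2, -10], [1, 4]].
Characteristic polynomial det(A - λI) = λ^2 - 2λ + 2 = 0.
Eigenvalues λ = 1 ± i (complex conjugate pair).
For λ=1+i: an eigenvector is (-3,1) - i(-1,0) = (-3 + i, 1).
A real fundamental pair from Re and Im of e^((1+i)t)v: X_1 = e^(t)(cos(t)·(-3,1) + sin(t)·(-1,0)), X_2 = e^(t)(sin(t)·(-3,1) - cos(t)·(-1,0)).
General solution: C_1X_1 + C_2X_2.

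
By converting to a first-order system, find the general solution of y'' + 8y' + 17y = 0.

y(t) = C_1e^(-4t)cos(t) + C_2e^(-4t)sin(t)

Let x_1 = y, x_2 = y'. Then x_1' = x_2 and x_2' = -17x_1 - 8x_2.
A = [[0,1],[-17,-8]]; det(A-λI) = λ^2 + 8λ + 17.
Eigenvalues λ = -4 ± i.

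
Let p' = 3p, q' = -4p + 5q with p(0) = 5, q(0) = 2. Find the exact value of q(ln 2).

-176

A = [[3,0],[-4,5]]; eigenvalues λ = 5, 3.
Eigenvectors: (0,-1) for λ=5, (-1,-2) for λ=3.
From the initial condition, c_1 = 8, c_2 = -5.
q(ln 2) = (8)(2^5)(-1) + (-5)(2^3)(-2) = -176.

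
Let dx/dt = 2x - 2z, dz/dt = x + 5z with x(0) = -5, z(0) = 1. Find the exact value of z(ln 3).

A = [[2,-2],[1,5]]; eigenvalues λ = 3, 4.
Eigenvectors: (2,-1) for λ=3, (1,-1) for λ=4.
From the initial condition, c_1 = -4, c_2 = 3.
z(ln 3) = (-4)(3^3)(-1) + (3)(3^4)(-1) = -135.

-135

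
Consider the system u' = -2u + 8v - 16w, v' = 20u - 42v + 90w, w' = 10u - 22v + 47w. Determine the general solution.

Coefficient matrix A = [[-2, 8, -16], [20, -42, 90], [10, -22, 47]].
det(A - λI) = 0 gives eigenvalues λ = -2, 2, 3.
For λ=-2: eigenvector (1,-4,-2).
For λ=2: eigenvector (2,5,2).
For λ=3: eigenvector (0,2,1).
General solution: c_1e^(-2t)(1,-4,-2) + c_2e^(2t)(2,5,2) + c_3e^(3t)(0,2,1).

u(t) = c_1e^(-2t) + 2c_2e^(2t), v(t) = -4c_1e^(-2t) + 5c_2e^(2t) + 2c_3e^(3t), w(t) = -2c_1e^(-2t) + 2c_2e^(2t) + c_3e^(3t)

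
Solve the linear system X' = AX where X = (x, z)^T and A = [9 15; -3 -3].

Coefficient matrix A = [[9, 15], [-3, -3]].
Characteristic polynomial det(A - λI) = λ^2 - 6λ + 18 = 0.
Eigenvalues λ = 3 ± 3i (complex conjugate pair).
For λ=3+3i: an eigenvector is (-2,1) - i(1,0) = (-2 - i, 1).
A real fundamental pair from Re and Im of e^((3+3i)t)v: X_1 = e^(3t)(cos(3t)·(-2,1) + sin(3t)·(1,0)), X_2 = e^(3t)(sin(3t)·(-2,1) - cos(3t)·(1,0)).
General solution: K_1X_1 + K_2X_2.

x(t) = K_1e^(3t)sin(3t) - 2K_1e^(3t)cos(3t) - 2K_2e^(3t)sin(3t) - K_2e^(3t)cos(3t), z(t) = K_1e^(3t)cos(3t) + K_2e^(3t)sin(3t)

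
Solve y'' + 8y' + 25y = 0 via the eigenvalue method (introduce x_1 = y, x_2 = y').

Let x_1 = y, x_2 = y'. Then x_1' = x_2 and x_2' = -25x_1 - 8x_2.
A = [[0,1],[-25,-8]]; det(A-λI) = λ^2 + 8λ + 25.
Eigenvalues λ = -4 ± 3i.

y(t) = c_1e^(-4t)cos(3t) + c_2e^(-4t)sin(3t)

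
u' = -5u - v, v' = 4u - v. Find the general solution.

u(t) = -K_1e^(-3t) - K_2te^(-3t) - K_2e^(-3t), v(t) = 2K_1e^(-3t) + 2K_2te^(-3t) + 3K_2e^(-3t)

Coefficient matrix A = [[-5, -1], [4, -1]].
Characteristic polynomial det(A - λI) = λ^2 + 6λ + 9 = 0.
Single eigenvalue λ = -3 with algebraic multiplicity 2.
Eigenvector v = (-1,2); generalized eigenvector w with (A-λI)w=v is (-1,3).
General solution: e^(-3t)[K_1·v + K_2·(t·v + w)].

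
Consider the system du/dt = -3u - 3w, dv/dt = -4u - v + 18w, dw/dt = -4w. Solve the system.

Coefficient matrix A = [[-3, 0, -3], [-4, -1, 18], [0, 0, -4]].
det(A - λI) = 0 gives eigenvalues λ = -3, -4, -1.
For λ=-3: eigenvector (1,2,0).
For λ=-4: eigenvector (3,-2,1).
For λ=-1: eigenvector (0,1,0).
General solution: K_1e^(-3t)(1,2,0) + K_2e^(-4t)(3,-2,1) + K_3e^(-t)(0,1,0).

u(t) = K_1e^(-3t) + 3K_2e^(-4t), v(t) = 2K_1e^(-3t) - 2K_2e^(-4t) + K_3e^(-t), w(t) = K_2e^(-4t)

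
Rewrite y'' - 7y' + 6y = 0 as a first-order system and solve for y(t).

Let x_1 = y, x_2 = y'. Then x_1' = x_2 and x_2' = -6x_1 + 7x_2.
A = [[0,1],[-6,7]]; det(A-λI) = λ^2 - 7λ + 6.
Eigenvalues λ = 6, 1 with eigenvectors (1,6), (1,1).

y(t) = c_1e^(6t) + c_2e^(t)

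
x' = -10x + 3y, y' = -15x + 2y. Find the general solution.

x(t) = -C_1e^(-4t)cos(3t) - C_2e^(-4t)sin(3t), y(t) = C_1e^(-4t)sin(3t) - 2C_1e^(-4t)cos(3t) - 2C_2e^(-4t)sin(3t) - C_2e^(-4t)cos(3t)

Coefficient matrix A = [[-10, 3], [-15, 2]].
Characteristic polynomial det(A - λI) = λ^2 + 8λ + 25 = 0.
Eigenvalues λ = -4 ± 3i (complex conjugate pair).
For λ=-4+3i: an eigenvector is (-1,-2) - i(0,1) = (-1, -2 - i).
A real fundamental pair from Re and Im of e^((-4+3i)t)v: X_1 = e^(-4t)(cos(3t)·(-1,-2) + sin(3t)·(0,1)), X_2 = e^(-4t)(sin(3t)·(-1,-2) - cos(3t)·(0,1)).
General solution: C_1X_1 + C_2X_2.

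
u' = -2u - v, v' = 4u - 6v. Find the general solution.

u(t) = K_1e^(-4t) + K_2te^(-4t) + K_2e^(-4t), v(t) = 2K_1e^(-4t) + 2K_2te^(-4t) + K_2e^(-4t)

Coefficient matrix A = [[-2, -1], [4, -6]].
Characteristic polynomial det(A - λI) = λ^2 + 8λ + 16 = 0.
Single eigenvalue λ = -4 with algebraic multiplicity 2.
Eigenvector v = (1,2); generalized eigenvector w with (A-λI)w=v is (1,1).
General solution: e^(-4t)[K_1·v + K_2·(t·v + w)].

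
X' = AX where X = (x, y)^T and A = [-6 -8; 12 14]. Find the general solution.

x(t) = K_1e^(2t) + 2K_2e^(6t), y(t) = -K_1e^(2t) - 3K_2e^(6t)

Coefficient matrix A = [[-6, -8], [12, 14]].
Characteristic polynomial det(A - λI) = λ^2 - 8λ + 12 = 0.
Eigenvalues λ = 2, 6.
For λ=2: (A-λI) row 1 is [-8, -8], so an eigenvector is (1, -1).
For λ=6: (A-λI) row 1 is [-12, -8], so an eigenvector is (2, -3).
General solution: K_1e^(2t)(1,-1) + K_2e^(6t)(2,-3).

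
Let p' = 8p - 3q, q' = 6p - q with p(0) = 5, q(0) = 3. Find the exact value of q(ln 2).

208

A = [[8,-3],[6,-1]]; eigenvalues λ = 5, 2.
Eigenvectors: (1,1) for λ=5, (1,2) for λ=2.
From the initial condition, c_1 = 7, c_2 = -2.
q(ln 2) = (7)(2^5)(1) + (-2)(2^2)(2) = 208.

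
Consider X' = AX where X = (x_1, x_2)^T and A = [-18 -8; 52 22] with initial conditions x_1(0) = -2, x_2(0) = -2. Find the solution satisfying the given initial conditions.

x_1(t) = 14e^(2t)sin(4t) - 2e^(2t)cos(4t), x_2(t) = -36e^(2t)sin(4t) - 2e^(2t)cos(4t)

Coefficient matrix A = [[-18, -8], [52, 22]].
Characteristic polynomial det(A - λI) = λ^2 - 4λ + 20 = 0.
Eigenvalues λ = 2 ± 4i (complex conjugate pair).
For λ=2+4i: an eigenvector is (-1,2) - i(1,-3) = (-1 - i, 2 + 3i).
A real fundamental pair from Re and Im of e^((2+4i)t)v: X_1 = e^(2t)(cos(4t)·(-1,2) + sin(4t)·(1,-3)), X_2 = e^(2t)(sin(4t)·(-1,2) - cos(4t)·(1,-3)).
General solution: c_1X_1 + c_2X_2.
Applying x_1(0)=-2, x_2(0)=-2 gives c_1=8, c_2=-6.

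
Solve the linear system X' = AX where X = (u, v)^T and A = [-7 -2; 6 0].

Coefficient matrix A = [[-7, -2], [6, 0]].
Characteristic polynomial det(A - λI) = λ^2 + 7λ + 12 = 0.
Eigenvalues λ = -4, -3.
For λ=-4: (A-λI) row 1 is [-3, -2], so an eigenvector is (-2, 3).
For λ=-3: (A-λI) row 1 is [-4, -2], so an eigenvector is (1, -2).
General solution: c_1e^(-4t)(-2,3) + c_2e^(-3t)(1,-2).

u(t) = -2c_1e^(-4t) + c_2e^(-3t), v(t) = 3c_1e^(-4t) - 2c_2e^(-3t)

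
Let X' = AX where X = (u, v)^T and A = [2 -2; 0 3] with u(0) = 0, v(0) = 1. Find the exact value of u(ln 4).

-96

A = [[2,-2],[0,3]]; eigenvalues λ = 2, 3.
Eigenvectors: (-1,0) for λ=2, (-2,1) for λ=3.
From the initial condition, c_1 = -2, c_2 = 1.
u(ln 4) = (-2)(4^2)(-1) + (1)(4^3)(-2) = -96.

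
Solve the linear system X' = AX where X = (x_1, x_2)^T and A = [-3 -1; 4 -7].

Coefficient matrix A = [[-3, -1], [4, -7]].
Characteristic polynomial det(A - λI) = λ^2 + 10λ + 25 = 0.
Single eigenvalue λ = -5 with algebraic multiplicity 2.
Eigenvector v = (-1,-2); generalized eigenvector w with (A-λI)w=v is (0,1).
General solution: e^(-5t)[K_1·v + K_2·(t·v + w)].

x_1(t) = -K_1e^(-5t) - K_2te^(-5t), x_2(t) = -2K_1e^(-5t) - 2K_2te^(-5t) + K_2e^(-5t)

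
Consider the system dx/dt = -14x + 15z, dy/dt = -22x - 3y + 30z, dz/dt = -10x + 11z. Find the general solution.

x(t) = c_1e^(t) - 3c_3e^(-4t), y(t) = 2c_1e^(t) + c_2e^(-3t) - 6c_3e^(-4t), z(t) = c_1e^(t) - 2c_3e^(-4t)

Coefficient matrix A = [[-14, 0, 15], [-22, -3, 30], [-10, 0, 11]].
det(A - λI) = 0 gives eigenvalues λ = 1, -3, -4.
For λ=1: eigenvector (1,2,1).
For λ=-3: eigenvector (0,1,0).
For λ=-4: eigenvector (-3,-6,-2).
General solution: c_1e^(t)(1,2,1) + c_2e^(-3t)(0,1,0) + c_3e^(-4t)(-3,-6,-2).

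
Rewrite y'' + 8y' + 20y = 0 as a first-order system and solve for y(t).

Let x_1 = y, x_2 = y'. Then x_1' = x_2 and x_2' = -20x_1 - 8x_2.
A = [[0,1],[-20,-8]]; det(A-λI) = λ^2 + 8λ + 20.
Eigenvalues λ = -4 ± 2i.

y(t) = c_1e^(-4t)cos(2t) + c_2e^(-4t)sin(2t)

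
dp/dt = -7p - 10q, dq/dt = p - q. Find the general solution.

Coefficient matrix A = [[-7, -10], [1, -1]].
Characteristic polynomial det(A - λI) = λ^2 + 8λ + 17 = 0.
Eigenvalues λ = -4 ± i (complex conjugate pair).
For λ=-4+i: an eigenvector is (-3,1) - i(-1,0) = (-3 + i, 1).
A real fundamental pair from Re and Im of e^((-4+i)t)v: X_1 = e^(-4t)(cos(t)·(-3,1) + sin(t)·(-1,0)), X_2 = e^(-4t)(sin(t)·(-3,1) - cos(t)·(-1,0)).
General solution: K_1X_1 + K_2X_2.

p(t) = -K_1e^(-4t)sin(t) - 3K_1e^(-4t)cos(t) - 3K_2e^(-4t)sin(t) + K_2e^(-4t)cos(t), q(t) = K_1e^(-4t)cos(t) + K_2e^(-4t)sin(t)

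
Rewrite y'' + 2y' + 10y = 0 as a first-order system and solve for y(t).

Let x_1 = y, x_2 = y'. Then x_1' = x_2 and x_2' = -10x_1 - 2x_2.
A = [[0,1],[-10,-2]]; det(A-λI) = λ^2 + 2λ + 10.
Eigenvalues λ = -1 ± 3i.

y(t) = C_1e^(-t)cos(3t) + C_2e^(-t)sin(3t)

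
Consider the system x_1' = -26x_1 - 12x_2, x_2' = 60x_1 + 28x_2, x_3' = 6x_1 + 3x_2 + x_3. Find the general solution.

x_1(t) = -2c_2e^(4t) + c_3e^(-2t), x_2(t) = 5c_2e^(4t) - 2c_3e^(-2t), x_3(t) = c_1e^(t) + c_2e^(4t)

Coefficient matrix A = [[-26, -12, 0], [60, 28, 0], [6, 3, 1]].
det(A - λI) = 0 gives eigenvalues λ = 1, 4, -2.
For λ=1: eigenvector (0,0,1).
For λ=4: eigenvector (-2,5,1).
For λ=-2: eigenvector (1,-2,0).
General solution: c_1e^(t)(0,0,1) + c_2e^(4t)(-2,5,1) + c_3e^(-2t)(1,-2,0).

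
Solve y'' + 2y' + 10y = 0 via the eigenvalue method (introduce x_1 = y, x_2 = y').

y(t) = K_1e^(-t)cos(3t) + K_2e^(-t)sin(3t)

Let x_1 = y, x_2 = y'. Then x_1' = x_2 and x_2' = -10x_1 - 2x_2.
A = [[0,1],[-10,-2]]; det(A-λI) = λ^2 + 2λ + 10.
Eigenvalues λ = -1 ± 3i.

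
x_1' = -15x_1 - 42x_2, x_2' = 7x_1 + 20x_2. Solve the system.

Coefficient matrix A = [[-15, -42], [7, 20]].
Characteristic polynomial det(A - λI) = λ^2 - 5λ - 6 = 0.
Eigenvalues λ = -1, 6.
For λ=-1: (A-λI) row 1 is [-14, -42], so an eigenvector is (3, -1).
For λ=6: (A-λI) row 1 is [-21, -42], so an eigenvector is (-2, 1).
General solution: c_1e^(-t)(3,-1) + c_2e^(6t)(-2,1).

x_1(t) = 3c_1e^(-t) - 2c_2e^(6t), x_2(t) = -c_1e^(-t) + c_2e^(6t)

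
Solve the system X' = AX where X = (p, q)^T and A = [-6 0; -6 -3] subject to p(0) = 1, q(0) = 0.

Coefficient matrix A = [[-6, 0], [-6, -3]].
Characteristic polynomial det(A - λI) = λ^2 + 9λ + 18 = 0.
Eigenvalues λ = -6, -3.
For λ=-6: (A-λI) row 2 is [-6, 3], so an eigenvector is (1, 2).
For λ=-3: (A-λI) row 1 is [-3, 0], so an eigenvector is (0, 1).
General solution: C_1e^(-6t)(1,2) + C_2e^(-3t)(0,1).
Applying p(0)=1, q(0)=0 gives C_1=1, C_2=-2.

p(t) = e^(-6t), q(t) = -2e^(-3t) + 2e^(-6t)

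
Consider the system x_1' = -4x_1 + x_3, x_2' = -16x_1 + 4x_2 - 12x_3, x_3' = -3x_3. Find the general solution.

x_1(t) = K_1e^(-4t) + K_3e^(-3t), x_2(t) = 2K_1e^(-4t) + K_2e^(4t) + 4K_3e^(-3t), x_3(t) = K_3e^(-3t)

Coefficient matrix A = [[-4, 0, 1], [-16, 4, -12], [0, 0, -3]].
det(A - λI) = 0 gives eigenvalues λ = -4, 4, -3.
For λ=-4: eigenvector (1,2,0).
For λ=4: eigenvector (0,1,0).
For λ=-3: eigenvector (1,4,1).
General solution: K_1e^(-4t)(1,2,0) + K_2e^(4t)(0,1,0) + K_3e^(-3t)(1,4,1).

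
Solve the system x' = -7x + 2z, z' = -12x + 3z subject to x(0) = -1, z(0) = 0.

x(t) = 2e^(-t) - 3e^(-3t), z(t) = 6e^(-t) - 6e^(-3t)

Coefficient matrix A = [[-7, 2], [-12, 3]].
Characteristic polynomial det(A - λI) = λ^2 + 4λ + 3 = 0.
Eigenvalues λ = -1, -3.
For λ=-1: (A-λI) row 1 is [-6, 2], so an eigenvector is (1, 3).
For λ=-3: (A-λI) row 1 is [-4, 2], so an eigenvector is (1, 2).
General solution: K_1e^(-t)(1,3) + K_2e^(-3t)(1,2).
Applying x(0)=-1, z(0)=0 gives K_1=2, K_2=-3.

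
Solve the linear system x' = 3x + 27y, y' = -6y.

Coefficient matrix A = [[3, 27], [0, -6]].
Characteristic polynomial det(A - λI) = λ^2 + 3λ - 18 = 0.
Eigenvalues λ = 3, -6.
For λ=3: (A-λI) row 1 is [0, 27], so an eigenvector is (1, 0).
For λ=-6: (A-λI) row 1 is [9, 27], so an eigenvector is (3, -1).
General solution: C_1e^(3t)(1,0) + C_2e^(-6t)(3,-1).

x(t) = C_1e^(3t) + 3C_2e^(-6t), y(t) = -C_2e^(-6t)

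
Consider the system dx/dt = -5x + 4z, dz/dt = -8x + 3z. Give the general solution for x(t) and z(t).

x(t) = c_1e^(-t)cos(4t) + c_2e^(-t)sin(4t), z(t) = -c_1e^(-t)sin(4t) + c_1e^(-t)cos(4t) + c_2e^(-t)sin(4t) + c_2e^(-t)cos(4t)

Coefficient matrix A = [[-5, 4], [-8, 3]].
Characteristic polynomial det(A - λI) = λ^2 + 2λ + 17 = 0.
Eigenvalues λ = -1 ± 4i (complex conjugate pair).
For λ=-1+4i: an eigenvector is (1,1) - i(0,-1) = (1, 1 + i).
A real fundamental pair from Re and Im of e^((-1+4i)t)v: X_1 = e^(-t)(cos(4t)·(1,1) + sin(4t)·(0,-1)), X_2 = e^(-t)(sin(4t)·(1,1) - cos(4t)·(0,-1)).
General solution: c_1X_1 + c_2X_2.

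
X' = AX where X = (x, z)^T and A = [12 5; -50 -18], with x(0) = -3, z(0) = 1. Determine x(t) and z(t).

Coefficient matrix A = [[12, 5], [-50, -18]].
Characteristic polynomial det(A - λI) = λ^2 + 6λ + 34 = 0.
Eigenvalues λ = -3 ± 5i (complex conjugate pair).
For λ=-3+5i: an eigenvector is (0,-1) - i(-1,3) = (0 + i, -1 - 3i).
A real fundamental pair from Re and Im of e^((-3+5i)t)v: X_1 = e^(-3t)(cos(5t)·(0,-1) + sin(5t)·(-1,3)), X_2 = e^(-3t)(sin(5t)·(0,-1) - cos(5t)·(-1,3)).
General solution: C_1X_1 + C_2X_2.
Applying x(0)=-3, z(0)=1 gives C_1=8, C_2=-3.

x(t) = -8e^(-3t)sin(5t) - 3e^(-3t)cos(5t), z(t) = 27e^(-3t)sin(5t) + e^(-3t)cos(5t)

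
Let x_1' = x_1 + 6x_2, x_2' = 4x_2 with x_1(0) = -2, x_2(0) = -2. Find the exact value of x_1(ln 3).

-318

A = [[1,6],[0,4]]; eigenvalues λ = 1, 4.
Eigenvectors: (1,0) for λ=1, (2,1) for λ=4.
From the initial condition, c_1 = 2, c_2 = -2.
x_1(ln 3) = (2)(3^1)(1) + (-2)(3^4)(2) = -318.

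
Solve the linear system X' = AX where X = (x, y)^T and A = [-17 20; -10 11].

x(t) = -C_1e^(-3t)sin(2t) + 3C_1e^(-3t)cos(2t) + 3C_2e^(-3t)sin(2t) + C_2e^(-3t)cos(2t), y(t) = -C_1e^(-3t)sin(2t) + 2C_1e^(-3t)cos(2t) + 2C_2e^(-3t)sin(2t) + C_2e^(-3t)cos(2t)

Coefficient matrix A = [[-17, 20], [-10, 11]].
Characteristic polynomial det(A - λI) = λ^2 + 6λ + 13 = 0.
Eigenvalues λ = -3 ± 2i (complex conjugate pair).
For λ=-3+2i: an eigenvector is (3,2) - i(-1,-1) = (3 + i, 2 + i).
A real fundamental pair from Re and Im of e^((-3+2i)t)v: X_1 = e^(-3t)(cos(2t)·(3,2) + sin(2t)·(-1,-1)), X_2 = e^(-3t)(sin(2t)·(3,2) - cos(2t)·(-1,-1)).
General solution: C_1X_1 + C_2X_2.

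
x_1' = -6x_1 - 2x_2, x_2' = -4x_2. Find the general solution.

x_1(t) = -C_1e^(-6t) - C_2e^(-4t), x_2(t) = C_2e^(-4t)

Coefficient matrix A = [[-6, -2], [0, -4]].
Characteristic polynomial det(A - λI) = λ^2 + 10λ + 24 = 0.
Eigenvalues λ = -6, -4.
For λ=-6: (A-λI) row 1 is [0, -2], so an eigenvector is (-1, 0).
For λ=-4: (A-λI) row 1 is [-2, -2], so an eigenvector is (-1, 1).
General solution: C_1e^(-6t)(-1,0) + C_2e^(-4t)(-1,1).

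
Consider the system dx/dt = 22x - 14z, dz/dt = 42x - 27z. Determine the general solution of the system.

x(t) = -K_1e^(-6t) + 2K_2e^(t), z(t) = -2K_1e^(-6t) + 3K_2e^(t)

Coefficient matrix A = [[22, -14], [42, -27]].
Characteristic polynomial det(A - λI) = λ^2 + 5λ - 6 = 0.
Eigenvalues λ = -6, 1.
For λ=-6: (A-λI) row 1 is [28, -14], so an eigenvector is (-1, -2).
For λ=1: (A-λI) row 1 is [21, -14], so an eigenvector is (2, 3).
General solution: K_1e^(-6t)(-1,-2) + K_2e^(t)(2,3).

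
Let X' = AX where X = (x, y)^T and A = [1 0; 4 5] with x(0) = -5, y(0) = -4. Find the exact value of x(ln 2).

-10

A = [[1,0],[4,5]]; eigenvalues λ = 1, 5.
Eigenvectors: (1,-1) for λ=1, (0,1) for λ=5.
From the initial condition, c_1 = -5, c_2 = -9.
x(ln 2) = (-5)(2^1)(1) + (-9)(2^5)(0) = -10.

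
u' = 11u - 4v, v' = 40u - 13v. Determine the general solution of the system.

Coefficient matrix A = [[11, -4], [40, -13]].
Characteristic polynomial det(A - λI) = λ^2 + 2λ + 17 = 0.
Eigenvalues λ = -1 ± 4i (complex conjugate pair).
For λ=-1+4i: an eigenvector is (0,1) - i(-1,-3) = (0 + i, 1 + 3i).
A real fundamental pair from Re and Im of e^((-1+4i)t)v: X_1 = e^(-t)(cos(4t)·(0,1) + sin(4t)·(-1,-3)), X_2 = e^(-t)(sin(4t)·(0,1) - cos(4t)·(-1,-3)).
General solution: K_1X_1 + K_2X_2.

u(t) = -K_1e^(-t)sin(4t) + K_2e^(-t)cos(4t), v(t) = -3K_1e^(-t)sin(4t) + K_1e^(-t)cos(4t) + K_2e^(-t)sin(4t) + 3K_2e^(-t)cos(4t)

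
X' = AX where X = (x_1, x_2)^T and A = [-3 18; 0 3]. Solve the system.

Coefficient matrix A = [[-3, 18], [0, 3]].
Characteristic polynomial det(A - λI) = λ^2 - 9 = 0.
Eigenvalues λ = -3, 3.
For λ=-3: (A-λI) row 1 is [0, 18], so an eigenvector is (-1, 0).
For λ=3: (A-λI) row 1 is [-6, 18], so an eigenvector is (-3, -1).
General solution: K_1e^(-3t)(-1,0) + K_2e^(3t)(-3,-1).

x_1(t) = -K_1e^(-3t) - 3K_2e^(3t), x_2(t) = -K_2e^(3t)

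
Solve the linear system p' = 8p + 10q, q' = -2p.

Coefficient matrix A = [[8, 10], [-2, 0]].
Characteristic polynomial det(A - λI) = λ^2 - 8λ + 20 = 0.
Eigenvalues λ = 4 ± 2i (complex conjugate pair).
For λ=4+2i: an eigenvector is (-2,1) - i(1,0) = (-2 - i, 1).
A real fundamental pair from Re and Im of e^((4+2i)t)v: X_1 = e^(4t)(cos(2t)·(-2,1) + sin(2t)·(1,0)), X_2 = e^(4t)(sin(2t)·(-2,1) - cos(2t)·(1,0)).
General solution: c_1X_1 + c_2X_2.

p(t) = c_1e^(4t)sin(2t) - 2c_1e^(4t)cos(2t) - 2c_2e^(4t)sin(2t) - c_2e^(4t)cos(2t), q(t) = c_1e^(4t)cos(2t) + c_2e^(4t)sin(2t)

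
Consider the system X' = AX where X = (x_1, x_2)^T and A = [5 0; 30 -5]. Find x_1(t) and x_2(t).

x_1(t) = -c_1e^(5t), x_2(t) = -3c_1e^(5t) - c_2e^(-5t)

Coefficient matrix A = [[5, 0], [30, -5]].
Characteristic polynomial det(A - λI) = λ^2 - 25 = 0.
Eigenvalues λ = 5, -5.
For λ=5: (A-λI) row 2 is [30, -10], so an eigenvector is (-1, -3).
For λ=-5: (A-λI) row 1 is [10, 0], so an eigenvector is (0, -1).
General solution: c_1e^(5t)(-1,-3) + c_2e^(-5t)(0,-1).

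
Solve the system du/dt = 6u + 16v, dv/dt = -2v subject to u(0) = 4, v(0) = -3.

Coefficient matrix A = [[6, 16], [0, -2]].
Characteristic polynomial det(A - λI) = λ^2 - 4λ - 12 = 0.
Eigenvalues λ = 6, -2.
For λ=6: (A-λI) row 1 is [0, 16], so an eigenvector is (1, 0).
For λ=-2: (A-λI) row 1 is [8, 16], so an eigenvector is (-2, 1).
General solution: C_1e^(6t)(1,0) + C_2e^(-2t)(-2,1).
Applying u(0)=4, v(0)=-3 gives C_1=-2, C_2=-3.

u(t) = -2e^(6t) + 6e^(-2t), v(t) = -3e^(-2t)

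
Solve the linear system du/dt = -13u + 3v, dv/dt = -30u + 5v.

Coefficient matrix A = [[-13, 3], [-30, 5]].
Characteristic polynomial det(A - λI) = λ^2 + 8λ + 25 = 0.
Eigenvalues λ = -4 ± 3i (complex conjugate pair).
For λ=-4+3i: an eigenvector is (-1,-3) - i(0,1) = (-1, -3 - i).
A real fundamental pair from Re and Im of e^((-4+3i)t)v: X_1 = e^(-4t)(cos(3t)·(-1,-3) + sin(3t)·(0,1)), X_2 = e^(-4t)(sin(3t)·(-1,-3) - cos(3t)·(0,1)).
General solution: c_1X_1 + c_2X_2.

u(t) = -c_1e^(-4t)cos(3t) - c_2e^(-4t)sin(3t), v(t) = c_1e^(-4t)sin(3t) - 3c_1e^(-4t)cos(3t) - 3c_2e^(-4t)sin(3t) - c_2e^(-4t)cos(3t)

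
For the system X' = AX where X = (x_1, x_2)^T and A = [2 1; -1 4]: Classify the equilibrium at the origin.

unstable improper node

A = [[2,1],[-1,4]]; det(A-λI) = λ^2 - 6λ + 9.
repeated λ = 3 with a single eigenvector.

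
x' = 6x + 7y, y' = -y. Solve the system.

Coefficient matrix A = [[6, 7], [0, -1]].
Characteristic polynomial det(A - λI) = λ^2 - 5λ - 6 = 0.
Eigenvalues λ = 6, -1.
For λ=6: (A-λI) row 1 is [0, 7], so an eigenvector is (-1, 0).
For λ=-1: (A-λI) row 1 is [7, 7], so an eigenvector is (-1, 1).
General solution: C_1e^(6t)(-1,0) + C_2e^(-t)(-1,1).

x(t) = -C_1e^(6t) - C_2e^(-t), y(t) = C_2e^(-t)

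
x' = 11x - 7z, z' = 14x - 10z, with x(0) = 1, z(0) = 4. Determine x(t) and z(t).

x(t) = -2e^(4t) + 3e^(-3t), z(t) = -2e^(4t) + 6e^(-3t)

Coefficient matrix A = [[11, -7], [14, -10]].
Characteristic polynomial det(A - λI) = λ^2 - λ - 12 = 0.
Eigenvalues λ = 4, -3.
For λ=4: (A-λI) row 1 is [7, -7], so an eigenvector is (-1, -1).
For λ=-3: (A-λI) row 1 is [14, -7], so an eigenvector is (1, 2).
General solution: C_1e^(4t)(-1,-1) + C_2e^(-3t)(1,2).
Applying x(0)=1, z(0)=4 gives C_1=2, C_2=3.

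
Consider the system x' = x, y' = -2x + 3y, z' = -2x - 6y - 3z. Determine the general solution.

x(t) = c_2e^(t), y(t) = c_1e^(3t) + c_2e^(t), z(t) = -c_1e^(3t) - 2c_2e^(t) + c_3e^(-3t)

Coefficient matrix A = [[1, 0, 0], [-2, 3, 0], [-2, -6, -3]].
det(A - λI) = 0 gives eigenvalues λ = 3, 1, -3.
For λ=3: eigenvector (0,1,-1).
For λ=1: eigenvector (1,1,-2).
For λ=-3: eigenvector (0,0,1).
General solution: c_1e^(3t)(0,1,-1) + c_2e^(t)(1,1,-2) + c_3e^(-3t)(0,0,1).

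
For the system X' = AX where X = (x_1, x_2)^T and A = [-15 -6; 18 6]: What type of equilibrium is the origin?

stable node

A = [[-15,-6],[18,6]]; det(A-λI) = λ^2 + 9λ + 18.
λ = -6, -3: both negative.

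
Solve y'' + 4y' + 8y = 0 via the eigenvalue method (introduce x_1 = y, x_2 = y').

y(t) = C_1e^(-2t)cos(2t) + C_2e^(-2t)sin(2t)

Let x_1 = y, x_2 = y'. Then x_1' = x_2 and x_2' = -8x_1 - 4x_2.
A = [[0,1],[-8,-4]]; det(A-λI) = λ^2 + 4λ + 8.
Eigenvalues λ = -2 ± 2i.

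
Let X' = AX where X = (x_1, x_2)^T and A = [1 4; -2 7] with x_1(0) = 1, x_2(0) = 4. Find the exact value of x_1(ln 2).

176

A = [[1,4],[-2,7]]; eigenvalues λ = 3, 5.
Eigenvectors: (2,1) for λ=3, (-1,-1) for λ=5.
From the initial condition, c_1 = -3, c_2 = -7.
x_1(ln 2) = (-3)(2^3)(2) + (-7)(2^5)(-1) = 176.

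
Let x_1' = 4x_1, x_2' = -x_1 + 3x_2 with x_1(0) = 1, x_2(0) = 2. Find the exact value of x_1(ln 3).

81

A = [[4,0],[-1,3]]; eigenvalues λ = 4, 3.
Eigenvectors: (1,-1) for λ=4, (0,1) for λ=3.
From the initial condition, c_1 = 1, c_2 = 3.
x_1(ln 3) = (1)(3^4)(1) + (3)(3^3)(0) = 81.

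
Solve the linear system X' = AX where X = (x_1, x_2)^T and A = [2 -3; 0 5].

Coefficient matrix A = [[2, -3], [0, 5]].
Characteristic polynomial det(A - λI) = λ^2 - 7λ + 10 = 0.
Eigenvalues λ = 5, 2.
For λ=5: (A-λI) row 1 is [-3, -3], so an eigenvector is (-1, 1).
For λ=2: (A-λI) row 1 is [0, -3], so an eigenvector is (-1, 0).
General solution: K_1e^(5t)(-1,1) + K_2e^(2t)(-1,0).

x_1(t) = -K_1e^(5t) - K_2e^(2t), x_2(t) = K_1e^(5t)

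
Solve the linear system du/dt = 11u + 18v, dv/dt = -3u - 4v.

u(t) = 2c_1e^(2t) - 3c_2e^(5t), v(t) = -c_1e^(2t) + c_2e^(5t)

Coefficient matrix A = [[11, 18], [-3, -4]].
Characteristic polynomial det(A - λI) = λ^2 - 7λ + 10 = 0.
Eigenvalues λ = 2, 5.
For λ=2: (A-λI) row 1 is [9, 18], so an eigenvector is (2, -1).
For λ=5: (A-λI) row 1 is [6, 18], so an eigenvector is (-3, 1).
General solution: c_1e^(2t)(2,-1) + c_2e^(5t)(-3,1).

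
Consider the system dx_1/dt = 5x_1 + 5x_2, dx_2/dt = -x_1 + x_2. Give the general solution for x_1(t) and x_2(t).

x_1(t) = C_1e^(3t)sin(t) - 2C_1e^(3t)cos(t) - 2C_2e^(3t)sin(t) - C_2e^(3t)cos(t), x_2(t) = C_1e^(3t)cos(t) + C_2e^(3t)sin(t)

Coefficient matrix A = [[5, 5], [-1, 1]].
Characteristic polynomial det(A - λI) = λ^2 - 6λ + 10 = 0.
Eigenvalues λ = 3 ± i (complex conjugate pair).
For λ=3+i: an eigenvector is (-2,1) - i(1,0) = (-2 - i, 1).
A real fundamental pair from Re and Im of e^((3+i)t)v: X_1 = e^(3t)(cos(t)·(-2,1) + sin(t)·(1,0)), X_2 = e^(3t)(sin(t)·(-2,1) - cos(t)·(1,0)).
General solution: C_1X_1 + C_2X_2.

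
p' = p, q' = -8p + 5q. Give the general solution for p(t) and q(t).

Coefficient matrix A = [[1, 0], [-8, 5]].
Characteristic polynomial det(A - λI) = λ^2 - 6λ + 5 = 0.
Eigenvalues λ = 1, 5.
For λ=1: (A-λI) row 2 is [-8, 4], so an eigenvector is (1, 2).
For λ=5: (A-λI) row 1 is [-4, 0], so an eigenvector is (0, 1).
General solution: C_1e^(t)(1,2) + C_2e^(5t)(0,1).

p(t) = C_1e^(t), q(t) = 2C_1e^(t) + C_2e^(5t)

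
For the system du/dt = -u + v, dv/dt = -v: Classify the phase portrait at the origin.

A = [[-1,1],[0,-1]]; det(A-λI) = λ^2 + 2λ + 1.
repeated λ = -1 with a single eigenvector.

stable improper node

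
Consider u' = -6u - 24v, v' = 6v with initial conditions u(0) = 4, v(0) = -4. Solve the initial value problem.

Coefficient matrix A = [[-6, -24], [0, 6]].
Characteristic polynomial det(A - λI) = λ^2 - 36 = 0.
Eigenvalues λ = -6, 6.
For λ=-6: (A-λI) row 1 is [0, -24], so an eigenvector is (1, 0).
For λ=6: (A-λI) row 1 is [-12, -24], so an eigenvector is (-2, 1).
General solution: K_1e^(-6t)(1,0) + K_2e^(6t)(-2,1).
Applying u(0)=4, v(0)=-4 gives K_1=-4, K_2=-4.

u(t) = 8e^(6t) - 4e^(-6t), v(t) = -4e^(6t)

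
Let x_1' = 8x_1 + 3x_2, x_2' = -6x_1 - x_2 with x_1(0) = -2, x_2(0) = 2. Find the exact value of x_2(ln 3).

486

A = [[8,3],[-6,-1]]; eigenvalues λ = 2, 5.
Eigenvectors: (1,-2) for λ=2, (1,-1) for λ=5.
From the initial condition, c_1 = 0, c_2 = -2.
x_2(ln 3) = (0)(3^2)(-2) + (-2)(3^5)(-1) = 486.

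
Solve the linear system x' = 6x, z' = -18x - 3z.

Coefficient matrix A = [[6, 0], [-18, -3]].
Characteristic polynomial det(A - λI) = λ^2 - 3λ - 18 = 0.
Eigenvalues λ = 6, -3.
For λ=6: (A-λI) row 2 is [-18, -9], so an eigenvector is (-1, 2).
For λ=-3: (A-λI) row 1 is [9, 0], so an eigenvector is (0, 1).
General solution: C_1e^(6t)(-1,2) + C_2e^(-3t)(0,1).

x(t) = -C_1e^(6t), z(t) = 2C_1e^(6t) + C_2e^(-3t)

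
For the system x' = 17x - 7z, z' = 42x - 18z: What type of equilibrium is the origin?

saddle

A = [[17,-7],[42,-18]]; det(A-λI) = λ^2 + λ - 12.
λ = 3, -4: opposite signs.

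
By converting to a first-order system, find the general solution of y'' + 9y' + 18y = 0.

y(t) = K_1e^(-6t) + K_2e^(-3t)

Let x_1 = y, x_2 = y'. Then x_1' = x_2 and x_2' = -18x_1 - 9x_2.
A = [[0,1],[-18,-9]]; det(A-λI) = λ^2 + 9λ + 18.
Eigenvalues λ = -6, -3 with eigenvectors (1,-6), (1,-3).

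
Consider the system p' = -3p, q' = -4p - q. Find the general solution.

Coefficient matrix A = [[-3, 0], [-4, -1]].
Characteristic polynomial det(A - λI) = λ^2 + 4λ + 3 = 0.
Eigenvalues λ = -1, -3.
For λ=-1: (A-λI) row 1 is [-2, 0], so an eigenvector is (0, 1).
For λ=-3: (A-λI) row 2 is [-4, 2], so an eigenvector is (1, 2).
General solution: c_1e^(-t)(0,1) + c_2e^(-3t)(1,2).

p(t) = c_2e^(-3t), q(t) = c_1e^(-t) + 2c_2e^(-3t)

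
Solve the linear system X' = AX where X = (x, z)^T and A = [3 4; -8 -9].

Coefficient matrix A = [[3, 4], [-8, -9]].
Characteristic polynomial det(A - λI) = λ^2 + 6λ + 5 = 0.
Eigenvalues λ = -5, -1.
For λ=-5: (A-λI) row 1 is [8, 4], so an eigenvector is (1, -2).
For λ=-1: (A-λI) row 1 is [4, 4], so an eigenvector is (-1, 1).
General solution: K_1e^(-5t)(1,-2) + K_2e^(-t)(-1,1).

x(t) = K_1e^(-5t) - K_2e^(-t), z(t) = -2K_1e^(-5t) + K_2e^(-t)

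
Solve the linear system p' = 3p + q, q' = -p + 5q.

Coefficient matrix A = [[3, 1], [-1, 5]].
Characteristic polynomial det(A - λI) = λ^2 - 8λ + 16 = 0.
Single eigenvalue λ = 4 with algebraic multiplicity 2.
Eigenvector v = (1,1); generalized eigenvector w with (A-λI)w=v is (2,3).
General solution: e^(4t)[C_1·v + C_2·(t·v + w)].

p(t) = C_1e^(4t) + C_2te^(4t) + 2C_2e^(4t), q(t) = C_1e^(4t) + C_2te^(4t) + 3C_2e^(4t)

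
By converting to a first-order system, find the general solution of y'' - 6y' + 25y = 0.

Let x_1 = y, x_2 = y'. Then x_1' = x_2 and x_2' = -25x_1 + 6x_2.
A = [[0,1],[-25,6]]; det(A-λI) = λ^2 - 6λ + 25.
Eigenvalues λ = 3 ± 4i.

y(t) = c_1e^(3t)cos(4t) + c_2e^(3t)sin(4t)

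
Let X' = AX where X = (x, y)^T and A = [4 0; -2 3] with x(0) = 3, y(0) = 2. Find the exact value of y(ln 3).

A = [[4,0],[-2,3]]; eigenvalues λ = 4, 3.
Eigenvectors: (1,-2) for λ=4, (0,-1) for λ=3.
From the initial condition, c_1 = 3, c_2 = -8.
y(ln 3) = (3)(3^4)(-2) + (-8)(3^3)(-1) = -270.

-270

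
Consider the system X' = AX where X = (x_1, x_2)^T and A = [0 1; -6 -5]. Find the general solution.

x_1(t) = -C_1e^(-3t) + C_2e^(-2t), x_2(t) = 3C_1e^(-3t) - 2C_2e^(-2t)

Coefficient matrix A = [[0, 1], [-6, -5]].
Characteristic polynomial det(A - λI) = λ^2 + 5λ + 6 = 0.
Eigenvalues λ = -3, -2.
For λ=-3: (A-λI) row 1 is [3, 1], so an eigenvector is (-1, 3).
For λ=-2: (A-λI) row 1 is [2, 1], so an eigenvector is (1, -2).
General solution: C_1e^(-3t)(-1,3) + C_2e^(-2t)(1,-2).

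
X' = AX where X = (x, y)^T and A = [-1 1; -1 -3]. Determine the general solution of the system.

Coefficient matrix A = [[-1, 1], [-1, -3]].
Characteristic polynomial det(A - λI) = λ^2 + 4λ + 4 = 0.
Single eigenvalue λ = -2 with algebraic multiplicity 2.
Eigenvector v = (1,-1); generalized eigenvector w with (A-λI)w=v is (1,0).
General solution: e^(-2t)[C_1·v + C_2·(t·v + w)].

x(t) = C_1e^(-2t) + C_2te^(-2t) + C_2e^(-2t), y(t) = -C_1e^(-2t) - C_2te^(-2t)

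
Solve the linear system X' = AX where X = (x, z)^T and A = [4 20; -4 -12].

x(t) = -2K_1e^(-4t)sin(4t) - K_1e^(-4t)cos(4t) - K_2e^(-4t)sin(4t) + 2K_2e^(-4t)cos(4t), z(t) = K_1e^(-4t)sin(4t) - K_2e^(-4t)cos(4t)

Coefficient matrix A = [[4, 20], [-4, -12]].
Characteristic polynomial det(A - λI) = λ^2 + 8λ + 32 = 0.
Eigenvalues λ = -4 ± 4i (complex conjugate pair).
For λ=-4+4i: an eigenvector is (-1,0) - i(-2,1) = (-1 + 2i, 0 - i).
A real fundamental pair from Re and Im of e^((-4+4i)t)v: X_1 = e^(-4t)(cos(4t)·(-1,0) + sin(4t)·(-2,1)), X_2 = e^(-4t)(sin(4t)·(-1,0) - cos(4t)·(-2,1)).
General solution: K_1X_1 + K_2X_2.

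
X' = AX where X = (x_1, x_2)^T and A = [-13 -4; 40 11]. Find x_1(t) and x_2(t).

Coefficient matrix A = [[-13, -4], [40, 11]].
Characteristic polynomial det(A - λI) = λ^2 + 2λ + 17 = 0.
Eigenvalues λ = -1 ± 4i (complex conjugate pair).
For λ=-1+4i: an eigenvector is (0,1) - i(-1,3) = (0 + i, 1 - 3i).
A real fundamental pair from Re and Im of e^((-1+4i)t)v: X_1 = e^(-t)(cos(4t)·(0,1) + sin(4t)·(-1,3)), X_2 = e^(-t)(sin(4t)·(0,1) - cos(4t)·(-1,3)).
General solution: C_1X_1 + C_2X_2.

x_1(t) = -C_1e^(-t)sin(4t) + C_2e^(-t)cos(4t), x_2(t) = 3C_1e^(-t)sin(4t) + C_1e^(-t)cos(4t) + C_2e^(-t)sin(4t) - 3C_2e^(-t)cos(4t)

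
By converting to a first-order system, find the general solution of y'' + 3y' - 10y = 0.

Let x_1 = y, x_2 = y'. Then x_1' = x_2 and x_2' = 10x_1 - 3x_2.
A = [[0,1],[10,-3]]; det(A-λI) = λ^2 + 3λ - 10.
Eigenvalues λ = 2, -5 with eigenvectors (1,2), (1,-5).

y(t) = c_1e^(2t) + c_2e^(-5t)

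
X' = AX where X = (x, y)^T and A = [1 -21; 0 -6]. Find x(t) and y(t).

x(t) = -c_1e^(t) + 3c_2e^(-6t), y(t) = c_2e^(-6t)

Coefficient matrix A = [[1, -21], [0, -6]].
Characteristic polynomial det(A - λI) = λ^2 + 5λ - 6 = 0.
Eigenvalues λ = 1, -6.
For λ=1: (A-λI) row 1 is [0, -21], so an eigenvector is (-1, 0).
For λ=-6: (A-λI) row 1 is [7, -21], so an eigenvector is (3, 1).
General solution: c_1e^(t)(-1,0) + c_2e^(-6t)(3,1).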